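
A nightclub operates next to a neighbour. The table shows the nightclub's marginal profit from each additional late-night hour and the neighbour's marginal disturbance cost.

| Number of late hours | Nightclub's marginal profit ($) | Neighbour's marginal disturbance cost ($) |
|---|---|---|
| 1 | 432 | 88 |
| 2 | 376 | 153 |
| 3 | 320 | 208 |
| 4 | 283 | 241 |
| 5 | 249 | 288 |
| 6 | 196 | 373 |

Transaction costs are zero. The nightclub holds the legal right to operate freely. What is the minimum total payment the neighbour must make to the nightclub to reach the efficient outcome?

Left alone the nightclub would choose level 6 (marginal profit stays positive).
Efficient level: k* = 4 (marginal profit ≥ marginal disturbance cost through 4).
The neighbour must at least cover the nightclub's forgone profit from cutting 6→4: 249 + 196 = 445.

$445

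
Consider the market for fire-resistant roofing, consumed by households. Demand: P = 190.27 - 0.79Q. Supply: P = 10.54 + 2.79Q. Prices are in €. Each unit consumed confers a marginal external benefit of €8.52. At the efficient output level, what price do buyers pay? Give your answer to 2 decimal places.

P = €148.73

Social marginal benefit = demand + MEB = 198.79 - 0.79Q.
Set SMB = MC: 198.79 - 0.79Q = 10.54 + 2.79Q → Q* = 52.5838.
Consumer price on the demand curve at Q*: 190.27 − 0.79×52.5838 = 148.7288.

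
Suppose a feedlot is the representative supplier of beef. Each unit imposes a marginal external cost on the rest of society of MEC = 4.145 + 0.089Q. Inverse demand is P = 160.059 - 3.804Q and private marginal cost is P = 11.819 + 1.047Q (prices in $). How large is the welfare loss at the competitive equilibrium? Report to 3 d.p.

Market equilibrium (private): 11.819 + 1.047Q = 160.059 - 3.804Q → Q_m = 30.5586.
Social marginal cost = private MC + MEC = 15.964 + 1.136Q.
Set SMC = demand: 15.964 + 1.136Q = 160.059 - 3.804Q → Q* = 29.1690.
Between Q* and Q_m the wedge SMC − demand runs linearly from 0 to MEC(Q_m), so the loss is a triangle.
DWL = ½ × 1.3896 × 6.8647 = 4.7696.

DWL = $4.770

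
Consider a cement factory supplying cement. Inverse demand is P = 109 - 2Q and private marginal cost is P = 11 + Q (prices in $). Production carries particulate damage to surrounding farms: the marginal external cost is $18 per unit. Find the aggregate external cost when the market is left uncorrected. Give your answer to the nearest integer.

$588

Market equilibrium (private): 11 + Q = 109 - 2Q → Q_m = 32.6667.
Total external cost = MEC × Q_m = 18 × 32.6667 = 588.0006.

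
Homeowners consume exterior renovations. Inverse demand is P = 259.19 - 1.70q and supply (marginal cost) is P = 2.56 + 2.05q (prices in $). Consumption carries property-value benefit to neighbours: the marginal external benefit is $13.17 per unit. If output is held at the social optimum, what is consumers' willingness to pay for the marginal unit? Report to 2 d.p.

Social marginal benefit = demand + MEB = 272.36 - 1.70q.
Set SMB = MC: 272.36 - 1.70q = 2.56 + 2.05q → q* = 71.9467.
Consumer price on the demand curve at q*: 259.19 − 1.70×71.9467 = 136.8806.

P = $136.88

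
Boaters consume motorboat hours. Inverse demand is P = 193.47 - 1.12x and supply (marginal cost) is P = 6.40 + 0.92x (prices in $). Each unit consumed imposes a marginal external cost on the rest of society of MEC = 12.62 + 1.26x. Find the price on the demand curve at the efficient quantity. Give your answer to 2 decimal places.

Social marginal benefit = demand − MEC = 180.85 - 2.38x.
Set SMB = MC: 180.85 - 2.38x = 6.40 + 0.92x → x* = 52.8636.
Consumer price on the demand curve at x*: 193.47 − 1.12×52.8636 = 134.2628.

P = $134.26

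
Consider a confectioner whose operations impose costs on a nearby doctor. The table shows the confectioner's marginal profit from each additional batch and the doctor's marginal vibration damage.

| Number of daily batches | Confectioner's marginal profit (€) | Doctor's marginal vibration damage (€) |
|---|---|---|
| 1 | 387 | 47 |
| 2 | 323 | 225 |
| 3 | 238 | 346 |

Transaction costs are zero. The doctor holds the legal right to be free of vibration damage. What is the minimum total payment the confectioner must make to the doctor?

Efficient level: marginal profit ≥ marginal vibration damage through level 2, so k* = 2.
With the doctor holding the right, the confectioner must at least compensate total damage at k*: 47 + 225 = 272.

€272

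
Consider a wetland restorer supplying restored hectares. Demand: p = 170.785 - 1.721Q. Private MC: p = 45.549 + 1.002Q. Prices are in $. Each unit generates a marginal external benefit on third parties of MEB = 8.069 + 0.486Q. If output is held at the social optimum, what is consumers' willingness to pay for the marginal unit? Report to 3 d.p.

P = $68.229

Social marginal cost = private MC − MEB = 37.480 + 0.516Q.
Set SMC = demand: 37.480 + 0.516Q = 170.785 - 1.721Q → Q* = 59.5910.
Consumer price on the demand curve at Q*: 170.785 − 1.721×59.5910 = 68.2289.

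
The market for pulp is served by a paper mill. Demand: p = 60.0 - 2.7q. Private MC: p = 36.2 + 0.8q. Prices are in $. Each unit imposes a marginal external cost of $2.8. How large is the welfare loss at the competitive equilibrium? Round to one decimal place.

DWL = $1.1

Market equilibrium (private): 36.2 + 0.8q = 60.0 - 2.7q → q_m = 6.8000.
Social marginal cost = private MC + MEC = 39.0 + 0.8q.
Set SMC = demand: 39.0 + 0.8q = 60.0 - 2.7q → q* = 6.0000.
The welfare-loss triangle has base |q_m − q*| and height MEC(q_m) (the vertical gap between SMC and demand is zero at q* and MEC at q_m).
DWL = ½ × 0.8000 × 2.8000 = 1.1200.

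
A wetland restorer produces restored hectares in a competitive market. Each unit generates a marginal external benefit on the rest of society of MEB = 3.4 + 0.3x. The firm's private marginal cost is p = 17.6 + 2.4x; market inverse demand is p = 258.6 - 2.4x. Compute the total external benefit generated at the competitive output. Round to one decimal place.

548.8

Market equilibrium (private): 17.6 + 2.4x = 258.6 - 2.4x → x_m = 50.2083.
Total external benefit = ∫₀^{x_m} (3.4 + 0.3x) dx = 3.4×50.2083 + ½×0.3×50.2083² = 548.8392.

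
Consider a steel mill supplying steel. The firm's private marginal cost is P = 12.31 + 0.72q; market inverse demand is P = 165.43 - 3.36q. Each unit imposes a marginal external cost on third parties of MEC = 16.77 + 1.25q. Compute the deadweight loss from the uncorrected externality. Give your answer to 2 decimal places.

DWL = 380.43

Market equilibrium (private): 12.31 + 0.72q = 165.43 - 3.36q → q_m = 37.5294.
Social marginal cost = private MC + MEC = 29.08 + 1.97q.
Set SMC = demand: 29.08 + 1.97q = 165.43 - 3.36q → q* = 25.5816.
Height of the DWL triangle at q_m is SMC(q_m) − demand(q_m) = MEC(q_m) = 63.6818.
DWL = ½ × 11.9478 × 63.6818 = 380.4287.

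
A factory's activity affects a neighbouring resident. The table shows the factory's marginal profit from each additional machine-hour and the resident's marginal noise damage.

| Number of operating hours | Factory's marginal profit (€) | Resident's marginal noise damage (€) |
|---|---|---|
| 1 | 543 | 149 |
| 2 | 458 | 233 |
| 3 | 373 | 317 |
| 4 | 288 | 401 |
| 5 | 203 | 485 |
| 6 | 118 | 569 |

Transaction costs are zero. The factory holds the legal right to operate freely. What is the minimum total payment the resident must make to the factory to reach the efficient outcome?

€609

Left alone the factory would choose level 6 (marginal profit stays positive).
Efficient level: k* = 3 (marginal profit ≥ marginal noise damage through 3).
The resident must at least cover the factory's forgone profit from cutting 6→3: 288 + 203 + 118 = 609.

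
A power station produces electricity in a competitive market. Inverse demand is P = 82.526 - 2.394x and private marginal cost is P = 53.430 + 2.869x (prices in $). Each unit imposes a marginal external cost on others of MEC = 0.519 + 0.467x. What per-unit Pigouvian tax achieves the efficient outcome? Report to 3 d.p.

Social marginal cost = private MC + MEC = 53.949 + 3.336x.
Set SMC = demand: 53.949 + 3.336x = 82.526 - 2.394x → x* = 4.9873.
The Pigouvian tax equals MEC at x*: 0.519 + 0.467×4.9873 = 2.8481.

tax = $2.848 per unit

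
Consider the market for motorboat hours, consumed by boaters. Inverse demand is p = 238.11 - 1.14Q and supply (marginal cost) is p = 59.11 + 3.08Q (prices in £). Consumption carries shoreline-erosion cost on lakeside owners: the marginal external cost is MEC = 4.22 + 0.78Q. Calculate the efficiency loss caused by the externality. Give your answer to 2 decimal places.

Market equilibrium (private): 59.11 + 3.08Q = 238.11 - 1.14Q → Q_m = 42.4171.
Social marginal benefit = demand − MEC = 233.89 - 1.92Q.
Set SMB = MC: 233.89 - 1.92Q = 59.11 + 3.08Q → Q* = 34.9560.
Between Q* and Q_m the wedge MC − SMB runs linearly from 0 to MEC(Q_m), so the loss is a triangle.
DWL = ½ × 7.4611 × 37.3053 = 139.1693.

DWL = £139.17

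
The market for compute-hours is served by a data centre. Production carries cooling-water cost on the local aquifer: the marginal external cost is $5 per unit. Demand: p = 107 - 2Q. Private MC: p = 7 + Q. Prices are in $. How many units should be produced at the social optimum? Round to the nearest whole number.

Q* = 32

Social marginal cost = private MC + MEC = 12 + Q.
Set SMC = demand: 12 + Q = 107 - 2Q → Q* = 31.6667.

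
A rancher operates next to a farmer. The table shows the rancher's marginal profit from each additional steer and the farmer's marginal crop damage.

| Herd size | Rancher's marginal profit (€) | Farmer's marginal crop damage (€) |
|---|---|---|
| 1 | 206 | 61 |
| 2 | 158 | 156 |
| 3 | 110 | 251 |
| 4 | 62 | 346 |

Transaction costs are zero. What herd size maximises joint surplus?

Bargaining reaches the level where marginal profit last exceeds marginal crop damage.
That holds through level 2 (158 ≥ 156) but not at 3 (110 < 251).

2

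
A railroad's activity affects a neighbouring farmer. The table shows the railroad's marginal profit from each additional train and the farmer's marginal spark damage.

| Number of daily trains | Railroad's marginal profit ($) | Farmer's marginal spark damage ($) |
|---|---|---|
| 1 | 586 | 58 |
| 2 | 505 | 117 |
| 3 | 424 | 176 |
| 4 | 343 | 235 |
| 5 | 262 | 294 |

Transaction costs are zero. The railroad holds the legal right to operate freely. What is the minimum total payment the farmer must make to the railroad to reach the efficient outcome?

Left alone the railroad would choose level 5 (marginal profit stays positive).
Efficient level: k* = 4 (marginal profit ≥ marginal spark damage through 4).
The farmer must at least cover the railroad's forgone profit from cutting 5→4: 262 = 262.

$262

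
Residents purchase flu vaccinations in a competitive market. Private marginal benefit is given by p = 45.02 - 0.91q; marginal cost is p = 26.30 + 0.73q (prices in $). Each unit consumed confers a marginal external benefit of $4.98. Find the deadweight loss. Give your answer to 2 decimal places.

Market equilibrium (private): 26.30 + 0.73q = 45.02 - 0.91q → q_m = 11.4146.
Social marginal benefit = demand + MEB = 50.00 - 0.91q.
Set SMB = MC: 50.00 - 0.91q = 26.30 + 0.73q → q* = 14.4512.
The loss is the area between SMB and MC from q* to q_m; with linear curves that's a triangle of height MEB(q_m).
DWL = ½ × 3.0366 × 4.9800 = 7.5611.

DWL = $7.56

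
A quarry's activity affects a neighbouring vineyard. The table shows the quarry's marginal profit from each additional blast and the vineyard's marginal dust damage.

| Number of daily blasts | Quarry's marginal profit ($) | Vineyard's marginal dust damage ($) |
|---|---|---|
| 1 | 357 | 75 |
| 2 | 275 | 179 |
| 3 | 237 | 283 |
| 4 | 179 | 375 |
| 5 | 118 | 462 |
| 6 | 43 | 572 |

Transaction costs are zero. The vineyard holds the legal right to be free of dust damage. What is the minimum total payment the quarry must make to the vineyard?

Efficient level: marginal profit ≥ marginal dust damage through level 2, so k* = 2.
With the vineyard holding the right, the quarry must at least compensate total damage at k*: 75 + 179 = 254.

$254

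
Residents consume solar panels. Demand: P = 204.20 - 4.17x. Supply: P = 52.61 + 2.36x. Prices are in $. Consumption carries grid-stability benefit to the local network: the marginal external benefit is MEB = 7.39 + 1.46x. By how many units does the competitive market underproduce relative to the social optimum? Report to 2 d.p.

Market equilibrium (private): 52.61 + 2.36x = 204.20 - 4.17x → x_m = 23.2144.
Social marginal benefit = demand + MEB = 211.59 - 2.71x.
Set SMB = MC: 211.59 - 2.71x = 52.61 + 2.36x → x* = 31.3570.
Gap = |23.2144 − 31.3570| = 8.1426.

8.14 units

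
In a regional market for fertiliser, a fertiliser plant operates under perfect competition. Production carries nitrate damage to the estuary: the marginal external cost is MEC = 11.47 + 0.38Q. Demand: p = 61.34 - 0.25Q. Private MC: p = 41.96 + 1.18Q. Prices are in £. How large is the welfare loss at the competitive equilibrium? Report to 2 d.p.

Market equilibrium (private): 41.96 + 1.18Q = 61.34 - 0.25Q → Q_m = 13.5524.
Social marginal cost = private MC + MEC = 53.43 + 1.56Q.
Set SMC = demand: 53.43 + 1.56Q = 61.34 - 0.25Q → Q* = 4.3702.
Between Q* and Q_m the wedge SMC − demand runs linearly from 0 to MEC(Q_m), so the loss is a triangle.
DWL = ½ × 9.1822 × 16.6199 = 76.3036.

DWL = £76.30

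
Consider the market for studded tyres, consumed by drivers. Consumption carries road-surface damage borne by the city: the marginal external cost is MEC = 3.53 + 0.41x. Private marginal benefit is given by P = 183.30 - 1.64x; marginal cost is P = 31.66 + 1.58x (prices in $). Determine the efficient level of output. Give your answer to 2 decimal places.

x* = 40.80

Social marginal benefit = demand − MEC = 179.77 - 2.05x.
Set SMB = MC: 179.77 - 2.05x = 31.66 + 1.58x → x* = 40.8017.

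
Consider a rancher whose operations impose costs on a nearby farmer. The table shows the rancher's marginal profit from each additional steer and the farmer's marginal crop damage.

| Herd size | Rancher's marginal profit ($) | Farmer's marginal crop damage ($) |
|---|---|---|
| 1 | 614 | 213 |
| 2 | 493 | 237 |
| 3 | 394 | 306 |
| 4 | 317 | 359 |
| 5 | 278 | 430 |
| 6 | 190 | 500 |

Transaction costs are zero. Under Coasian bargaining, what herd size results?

3

Bargaining reaches the level where marginal profit last exceeds marginal crop damage.
That holds through level 3 (394 ≥ 306) but not at 4 (317 < 359).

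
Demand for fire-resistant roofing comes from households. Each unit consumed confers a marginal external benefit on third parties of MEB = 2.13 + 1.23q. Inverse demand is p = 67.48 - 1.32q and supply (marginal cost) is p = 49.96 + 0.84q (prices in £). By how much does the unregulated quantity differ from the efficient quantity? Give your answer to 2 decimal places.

13.02 units

Market equilibrium (private): 49.96 + 0.84q = 67.48 - 1.32q → q_m = 8.1111.
Social marginal benefit = demand + MEB = 69.61 - 0.09q.
Set SMB = MC: 69.61 - 0.09q = 49.96 + 0.84q → q* = 21.1290.
Gap = |8.1111 − 21.1290| = 13.0179.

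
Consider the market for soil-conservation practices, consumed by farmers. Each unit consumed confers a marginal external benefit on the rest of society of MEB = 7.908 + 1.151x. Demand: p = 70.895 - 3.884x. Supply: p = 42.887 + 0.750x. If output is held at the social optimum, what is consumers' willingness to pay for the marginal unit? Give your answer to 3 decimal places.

P = 30.844

Social marginal benefit = demand + MEB = 78.803 - 2.733x.
Set SMB = MC: 78.803 - 2.733x = 42.887 + 0.750x → x* = 10.3118.
Consumer price on the demand curve at x*: 70.895 − 3.884×10.3118 = 30.8440.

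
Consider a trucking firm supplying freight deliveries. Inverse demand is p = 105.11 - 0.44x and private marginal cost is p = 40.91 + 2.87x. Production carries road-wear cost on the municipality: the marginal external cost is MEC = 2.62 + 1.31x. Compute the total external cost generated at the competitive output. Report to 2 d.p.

297.23

Market equilibrium (private): 40.91 + 2.87x = 105.11 - 0.44x → x_m = 19.3958.
Total external cost = ∫₀^{x_m} (2.62 + 1.31x) dx = 2.62×19.3958 + ½×1.31×19.3958² = 297.2261.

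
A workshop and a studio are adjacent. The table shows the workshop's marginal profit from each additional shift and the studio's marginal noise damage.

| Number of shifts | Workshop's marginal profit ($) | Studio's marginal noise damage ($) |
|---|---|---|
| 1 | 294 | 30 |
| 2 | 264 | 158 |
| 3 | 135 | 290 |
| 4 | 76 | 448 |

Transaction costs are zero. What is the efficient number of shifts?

Bargaining reaches the level where marginal profit last exceeds marginal noise damage.
That holds through level 2 (264 ≥ 158) but not at 3 (135 < 290).

2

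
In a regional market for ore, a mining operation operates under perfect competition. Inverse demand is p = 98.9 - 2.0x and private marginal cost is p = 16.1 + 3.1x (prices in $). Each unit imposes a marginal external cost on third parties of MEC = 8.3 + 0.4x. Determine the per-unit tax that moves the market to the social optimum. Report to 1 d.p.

tax = $13.7 per unit

Social marginal cost = private MC + MEC = 24.4 + 3.5x.
Set SMC = demand: 24.4 + 3.5x = 98.9 - 2.0x → x* = 13.5455.
The Pigouvian tax equals MEC at x*: 8.3 + 0.4×13.5455 = 13.7182.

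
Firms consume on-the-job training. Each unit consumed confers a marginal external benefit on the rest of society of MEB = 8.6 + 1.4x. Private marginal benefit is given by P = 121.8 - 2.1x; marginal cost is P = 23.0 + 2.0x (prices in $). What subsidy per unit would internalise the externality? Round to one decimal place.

subsidy = $64.3 per unit

Social marginal benefit = demand + MEB = 130.4 - 0.7x.
Set SMB = MC: 130.4 - 0.7x = 23.0 + 2.0x → x* = 39.7778.
The Pigouvian subsidy equals MEB at x*: 8.6 + 1.4×39.7778 = 64.2889.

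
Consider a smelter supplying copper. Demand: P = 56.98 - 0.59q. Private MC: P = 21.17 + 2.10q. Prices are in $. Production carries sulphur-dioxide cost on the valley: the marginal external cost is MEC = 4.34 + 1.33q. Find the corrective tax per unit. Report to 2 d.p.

tax = $14.75 per unit

Social marginal cost = private MC + MEC = 25.51 + 3.43q.
Set SMC = demand: 25.51 + 3.43q = 56.98 - 0.59q → q* = 7.8284.
The Pigouvian tax equals MEC at q*: 4.34 + 1.33×7.8284 = 14.7518.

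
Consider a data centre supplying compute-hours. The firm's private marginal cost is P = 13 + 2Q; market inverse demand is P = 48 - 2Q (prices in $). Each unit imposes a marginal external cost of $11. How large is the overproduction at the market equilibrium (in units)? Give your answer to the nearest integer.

3 units

Market equilibrium (private): 13 + 2Q = 48 - 2Q → Q_m = 8.7500.
Social marginal cost = private MC + MEC = 24 + 2Q.
Set SMC = demand: 24 + 2Q = 48 - 2Q → Q* = 6.0000.
Gap = |8.7500 − 6.0000| = 2.7500.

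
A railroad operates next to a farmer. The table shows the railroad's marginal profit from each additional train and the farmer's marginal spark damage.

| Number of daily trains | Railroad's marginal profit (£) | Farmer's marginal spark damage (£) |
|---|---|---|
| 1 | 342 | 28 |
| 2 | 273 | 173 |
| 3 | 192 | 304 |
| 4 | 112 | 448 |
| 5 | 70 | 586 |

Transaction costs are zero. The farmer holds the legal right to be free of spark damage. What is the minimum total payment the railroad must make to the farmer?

£201

Efficient level: marginal profit ≥ marginal spark damage through level 2, so k* = 2.
With the farmer holding the right, the railroad must at least compensate total damage at k*: 28 + 173 = 201.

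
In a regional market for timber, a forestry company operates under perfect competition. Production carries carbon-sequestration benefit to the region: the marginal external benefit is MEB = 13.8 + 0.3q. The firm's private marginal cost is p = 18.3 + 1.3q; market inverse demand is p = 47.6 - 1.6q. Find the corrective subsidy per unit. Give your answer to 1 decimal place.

subsidy = 18.8 per unit

Social marginal cost = private MC − MEB = 4.5 + q.
Set SMC = demand: 4.5 + q = 47.6 - 1.6q → q* = 16.5769.
The Pigouvian subsidy equals MEB at q*: 13.8 + 0.3×16.5769 = 18.7731.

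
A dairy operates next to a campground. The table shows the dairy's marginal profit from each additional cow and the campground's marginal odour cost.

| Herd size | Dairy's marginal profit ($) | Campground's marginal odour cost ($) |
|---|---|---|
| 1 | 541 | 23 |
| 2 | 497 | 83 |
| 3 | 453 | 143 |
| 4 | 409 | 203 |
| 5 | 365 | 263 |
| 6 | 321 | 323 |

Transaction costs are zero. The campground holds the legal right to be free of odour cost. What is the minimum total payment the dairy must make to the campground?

Efficient level: marginal profit ≥ marginal odour cost through level 5, so k* = 5.
With the campground holding the right, the dairy must at least compensate total damage at k*: 23 + 83 + 143 + 203 + 263 = 715.

$715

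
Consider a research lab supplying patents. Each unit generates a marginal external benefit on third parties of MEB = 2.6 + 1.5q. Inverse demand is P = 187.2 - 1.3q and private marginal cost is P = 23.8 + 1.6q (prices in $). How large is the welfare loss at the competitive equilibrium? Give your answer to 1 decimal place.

DWL = $2710.5

Market equilibrium (private): 23.8 + 1.6q = 187.2 - 1.3q → q_m = 56.3448.
Social marginal cost = private MC − MEB = 21.2 + 0.1q.
Set SMC = demand: 21.2 + 0.1q = 187.2 - 1.3q → q* = 118.5714.
Between q* and q_m the wedge demand − SMC runs linearly from 0 to MEB(q_m), so the loss is a triangle.
DWL = ½ × 62.2266 × 87.1172 = 2710.5036.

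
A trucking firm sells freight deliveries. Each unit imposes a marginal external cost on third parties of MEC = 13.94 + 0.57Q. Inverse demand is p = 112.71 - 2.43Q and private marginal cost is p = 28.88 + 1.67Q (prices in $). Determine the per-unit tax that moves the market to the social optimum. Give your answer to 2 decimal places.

Social marginal cost = private MC + MEC = 42.82 + 2.24Q.
Set SMC = demand: 42.82 + 2.24Q = 112.71 - 2.43Q → Q* = 14.9657.
The Pigouvian tax equals MEC at Q*: 13.94 + 0.57×14.9657 = 22.4704.

tax = $22.47 per unit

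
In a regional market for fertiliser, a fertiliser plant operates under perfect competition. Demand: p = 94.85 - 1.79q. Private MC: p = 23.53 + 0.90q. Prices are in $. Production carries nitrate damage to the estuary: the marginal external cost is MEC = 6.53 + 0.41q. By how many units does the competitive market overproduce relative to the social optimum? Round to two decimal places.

5.61 units

Market equilibrium (private): 23.53 + 0.90q = 94.85 - 1.79q → q_m = 26.5130.
Social marginal cost = private MC + MEC = 30.06 + 1.31q.
Set SMC = demand: 30.06 + 1.31q = 94.85 - 1.79q → q* = 20.9000.
Gap = |26.5130 − 20.9000| = 5.6130.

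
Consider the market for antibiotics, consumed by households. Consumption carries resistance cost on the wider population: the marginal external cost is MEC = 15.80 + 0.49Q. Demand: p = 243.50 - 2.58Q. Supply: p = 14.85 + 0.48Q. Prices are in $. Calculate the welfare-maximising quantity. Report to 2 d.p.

Social marginal benefit = demand − MEC = 227.70 - 3.07Q.
Set SMB = MC: 227.70 - 3.07Q = 14.85 + 0.48Q → Q* = 59.9577.

Q* = 59.96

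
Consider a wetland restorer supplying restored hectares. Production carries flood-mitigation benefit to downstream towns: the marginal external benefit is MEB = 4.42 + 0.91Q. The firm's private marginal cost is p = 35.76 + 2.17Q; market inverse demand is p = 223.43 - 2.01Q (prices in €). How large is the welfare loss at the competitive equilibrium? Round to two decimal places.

DWL = €313.45

Market equilibrium (private): 35.76 + 2.17Q = 223.43 - 2.01Q → Q_m = 44.8971.
Social marginal cost = private MC − MEB = 31.34 + 1.26Q.
Set SMC = demand: 31.34 + 1.26Q = 223.43 - 2.01Q → Q* = 58.7431.
The loss is the area between SMC and demand from Q* to Q_m; with linear curves that's a triangle of height MEB(Q_m).
DWL = ½ × 13.8460 × 45.2764 = 313.4485.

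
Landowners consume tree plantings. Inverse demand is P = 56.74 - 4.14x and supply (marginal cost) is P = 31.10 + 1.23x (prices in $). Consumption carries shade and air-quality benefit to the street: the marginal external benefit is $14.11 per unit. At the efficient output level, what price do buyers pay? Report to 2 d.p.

Social marginal benefit = demand + MEB = 70.85 - 4.14x.
Set SMB = MC: 70.85 - 4.14x = 31.10 + 1.23x → x* = 7.4022.
Consumer price on the demand curve at x*: 56.74 − 4.14×7.4022 = 26.0949.

P = $26.09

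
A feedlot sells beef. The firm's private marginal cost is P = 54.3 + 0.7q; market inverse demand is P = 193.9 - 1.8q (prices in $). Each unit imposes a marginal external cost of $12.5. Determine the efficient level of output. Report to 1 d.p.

q* = 50.8

Social marginal cost = private MC + MEC = 66.8 + 0.7q.
Set SMC = demand: 66.8 + 0.7q = 193.9 - 1.8q → q* = 50.8400.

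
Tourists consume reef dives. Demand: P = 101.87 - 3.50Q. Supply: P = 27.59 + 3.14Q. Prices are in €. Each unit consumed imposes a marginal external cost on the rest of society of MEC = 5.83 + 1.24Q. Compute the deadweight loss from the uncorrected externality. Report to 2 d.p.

Market equilibrium (private): 27.59 + 3.14Q = 101.87 - 3.50Q → Q_m = 11.1867.
Social marginal benefit = demand − MEC = 96.04 - 4.74Q.
Set SMB = MC: 96.04 - 4.74Q = 27.59 + 3.14Q → Q* = 8.6865.
Height of the DWL triangle at Q_m is MC(Q_m) − SMB(Q_m) = MEC(Q_m) = 19.7016.
DWL = ½ × 2.5002 × 19.7016 = 24.6290.

DWL = €24.63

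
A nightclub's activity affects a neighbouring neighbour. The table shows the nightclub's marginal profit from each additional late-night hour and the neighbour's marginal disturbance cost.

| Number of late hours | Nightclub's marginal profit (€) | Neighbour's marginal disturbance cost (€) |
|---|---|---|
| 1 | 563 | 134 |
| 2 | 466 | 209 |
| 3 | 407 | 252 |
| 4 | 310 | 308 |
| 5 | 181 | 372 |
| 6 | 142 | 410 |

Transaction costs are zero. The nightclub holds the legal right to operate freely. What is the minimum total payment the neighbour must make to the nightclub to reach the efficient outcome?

Left alone the nightclub would choose level 6 (marginal profit stays positive).
Efficient level: k* = 4 (marginal profit ≥ marginal disturbance cost through 4).
The neighbour must at least cover the nightclub's forgone profit from cutting 6→4: 181 + 142 = 323.

€323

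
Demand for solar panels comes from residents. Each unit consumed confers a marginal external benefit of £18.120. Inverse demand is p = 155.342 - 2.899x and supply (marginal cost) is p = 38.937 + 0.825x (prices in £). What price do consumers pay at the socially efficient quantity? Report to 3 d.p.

P = £50.619

Social marginal benefit = demand + MEB = 173.462 - 2.899x.
Set SMB = MC: 173.462 - 2.899x = 38.937 + 0.825x → x* = 36.1238.
Consumer price on the demand curve at x*: 155.342 − 2.899×36.1238 = 50.6191.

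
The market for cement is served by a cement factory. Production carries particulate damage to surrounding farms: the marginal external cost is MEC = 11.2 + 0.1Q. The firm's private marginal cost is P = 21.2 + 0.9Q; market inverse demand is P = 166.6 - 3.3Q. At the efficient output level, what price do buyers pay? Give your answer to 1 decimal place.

Social marginal cost = private MC + MEC = 32.4 + Q.
Set SMC = demand: 32.4 + Q = 166.6 - 3.3Q → Q* = 31.2093.
Consumer price on the demand curve at Q*: 166.6 − 3.3×31.2093 = 63.6093.

P = 63.6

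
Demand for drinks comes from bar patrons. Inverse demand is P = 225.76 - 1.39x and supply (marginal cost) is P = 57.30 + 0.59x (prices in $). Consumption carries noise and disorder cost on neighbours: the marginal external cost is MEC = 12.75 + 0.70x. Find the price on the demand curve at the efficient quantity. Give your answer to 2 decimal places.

Social marginal benefit = demand − MEC = 213.01 - 2.09x.
Set SMB = MC: 213.01 - 2.09x = 57.30 + 0.59x → x* = 58.1007.
Consumer price on the demand curve at x*: 225.76 − 1.39×58.1007 = 145.0000.

P = $145.00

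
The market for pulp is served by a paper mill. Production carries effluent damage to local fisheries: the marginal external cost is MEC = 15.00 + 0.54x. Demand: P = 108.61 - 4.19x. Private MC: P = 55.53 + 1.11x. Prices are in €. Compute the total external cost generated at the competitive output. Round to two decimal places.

€177.31

Market equilibrium (private): 55.53 + 1.11x = 108.61 - 4.19x → x_m = 10.0151.
Total external cost = ∫₀^{x_m} (15.00 + 0.54x) dx = 15.00×10.0151 + ½×0.54×10.0151² = 177.3081.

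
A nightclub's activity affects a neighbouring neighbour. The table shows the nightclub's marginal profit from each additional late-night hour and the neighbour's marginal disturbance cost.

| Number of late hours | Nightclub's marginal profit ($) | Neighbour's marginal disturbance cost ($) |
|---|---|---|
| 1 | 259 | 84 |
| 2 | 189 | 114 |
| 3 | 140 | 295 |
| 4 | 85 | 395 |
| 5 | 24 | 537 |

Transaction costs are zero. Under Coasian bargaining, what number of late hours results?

2

Bargaining reaches the level where marginal profit last exceeds marginal disturbance cost.
That holds through level 2 (189 ≥ 114) but not at 3 (140 < 295).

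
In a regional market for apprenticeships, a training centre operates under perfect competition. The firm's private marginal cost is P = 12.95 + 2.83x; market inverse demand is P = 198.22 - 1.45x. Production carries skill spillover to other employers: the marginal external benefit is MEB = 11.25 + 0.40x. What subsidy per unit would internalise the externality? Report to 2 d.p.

Social marginal cost = private MC − MEB = 1.70 + 2.43x.
Set SMC = demand: 1.70 + 2.43x = 198.22 - 1.45x → x* = 50.6495.
The Pigouvian subsidy equals MEB at x*: 11.25 + 0.40×50.6495 = 31.5098.

subsidy = 31.51 per unit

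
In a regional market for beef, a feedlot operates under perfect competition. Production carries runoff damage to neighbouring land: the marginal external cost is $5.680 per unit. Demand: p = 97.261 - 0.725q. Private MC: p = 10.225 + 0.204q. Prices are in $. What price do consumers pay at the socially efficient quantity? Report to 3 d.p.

Social marginal cost = private MC + MEC = 15.905 + 0.204q.
Set SMC = demand: 15.905 + 0.204q = 97.261 - 0.725q → q* = 87.5737.
Consumer price on the demand curve at q*: 97.261 − 0.725×87.5737 = 33.7701.

P = $33.770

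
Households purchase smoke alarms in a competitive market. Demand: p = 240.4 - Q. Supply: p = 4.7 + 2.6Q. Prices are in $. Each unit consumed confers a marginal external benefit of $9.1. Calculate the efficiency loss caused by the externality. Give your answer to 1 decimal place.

Market equilibrium (private): 4.7 + 2.6Q = 240.4 - Q → Q_m = 65.4722.
Social marginal benefit = demand + MEB = 249.5 - Q.
Set SMB = MC: 249.5 - Q = 4.7 + 2.6Q → Q* = 68.0000.
Between Q* and Q_m the wedge SMB − MC runs linearly from 0 to MEB(Q_m), so the loss is a triangle.
DWL = ½ × 2.5278 × 9.1000 = 11.5015.

DWL = $11.5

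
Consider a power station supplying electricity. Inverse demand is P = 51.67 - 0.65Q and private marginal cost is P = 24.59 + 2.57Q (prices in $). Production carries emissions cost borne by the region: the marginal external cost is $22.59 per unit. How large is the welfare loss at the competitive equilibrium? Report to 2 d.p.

DWL = $79.24

Market equilibrium (private): 24.59 + 2.57Q = 51.67 - 0.65Q → Q_m = 8.4099.
Social marginal cost = private MC + MEC = 47.18 + 2.57Q.
Set SMC = demand: 47.18 + 2.57Q = 51.67 - 0.65Q → Q* = 1.3944.
Between Q* and Q_m the wedge SMC − demand runs linearly from 0 to MEC(Q_m), so the loss is a triangle.
DWL = ½ × 7.0155 × 22.5900 = 79.2401.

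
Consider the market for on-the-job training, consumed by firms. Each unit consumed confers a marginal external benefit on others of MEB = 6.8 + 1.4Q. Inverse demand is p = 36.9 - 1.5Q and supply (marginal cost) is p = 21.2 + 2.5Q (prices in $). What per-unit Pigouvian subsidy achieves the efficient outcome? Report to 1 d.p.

subsidy = $18.9 per unit

Social marginal benefit = demand + MEB = 43.7 - 0.1Q.
Set SMB = MC: 43.7 - 0.1Q = 21.2 + 2.5Q → Q* = 8.6538.
The Pigouvian subsidy equals MEB at Q*: 6.8 + 1.4×8.6538 = 18.9153.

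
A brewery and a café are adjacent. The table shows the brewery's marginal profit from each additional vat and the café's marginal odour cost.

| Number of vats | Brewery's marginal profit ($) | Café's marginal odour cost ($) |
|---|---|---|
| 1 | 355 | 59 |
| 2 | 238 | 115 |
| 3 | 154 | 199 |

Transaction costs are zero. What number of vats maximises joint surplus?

2

Bargaining reaches the level where marginal profit last exceeds marginal odour cost.
That holds through level 2 (238 ≥ 115) but not at 3 (154 < 199).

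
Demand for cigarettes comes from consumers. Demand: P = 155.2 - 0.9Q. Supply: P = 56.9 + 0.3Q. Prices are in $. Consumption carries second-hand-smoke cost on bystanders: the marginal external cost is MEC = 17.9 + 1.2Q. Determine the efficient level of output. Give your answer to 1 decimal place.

Q* = 33.5

Social marginal benefit = demand − MEC = 137.3 - 2.1Q.
Set SMB = MC: 137.3 - 2.1Q = 56.9 + 0.3Q → Q* = 33.5000.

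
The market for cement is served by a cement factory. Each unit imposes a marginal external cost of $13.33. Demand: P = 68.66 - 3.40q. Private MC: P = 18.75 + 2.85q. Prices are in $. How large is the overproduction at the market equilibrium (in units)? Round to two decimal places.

Market equilibrium (private): 18.75 + 2.85q = 68.66 - 3.40q → q_m = 7.9856.
Social marginal cost = private MC + MEC = 32.08 + 2.85q.
Set SMC = demand: 32.08 + 2.85q = 68.66 - 3.40q → q* = 5.8528.
Gap = |7.9856 − 5.8528| = 2.1328.

2.13 units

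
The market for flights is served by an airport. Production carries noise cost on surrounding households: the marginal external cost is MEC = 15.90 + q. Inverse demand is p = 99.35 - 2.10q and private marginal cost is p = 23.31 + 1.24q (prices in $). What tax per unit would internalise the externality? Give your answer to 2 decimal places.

tax = $29.76 per unit

Social marginal cost = private MC + MEC = 39.21 + 2.24q.
Set SMC = demand: 39.21 + 2.24q = 99.35 - 2.10q → q* = 13.8571.
The Pigouvian tax equals MEC at q*: 15.90 + 1.00×13.8571 = 29.7571.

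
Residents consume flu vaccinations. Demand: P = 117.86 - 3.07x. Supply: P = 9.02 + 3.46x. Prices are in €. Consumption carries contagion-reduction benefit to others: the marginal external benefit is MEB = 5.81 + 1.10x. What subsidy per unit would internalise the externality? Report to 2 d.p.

Social marginal benefit = demand + MEB = 123.67 - 1.97x.
Set SMB = MC: 123.67 - 1.97x = 9.02 + 3.46x → x* = 21.1142.
The Pigouvian subsidy equals MEB at x*: 5.81 + 1.10×21.1142 = 29.0356.

subsidy = €29.04 per unit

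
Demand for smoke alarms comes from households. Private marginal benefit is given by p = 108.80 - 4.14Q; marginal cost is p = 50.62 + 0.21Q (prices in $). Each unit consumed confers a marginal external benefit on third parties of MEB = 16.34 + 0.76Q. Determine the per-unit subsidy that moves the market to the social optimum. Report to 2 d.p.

Social marginal benefit = demand + MEB = 125.14 - 3.38Q.
Set SMB = MC: 125.14 - 3.38Q = 50.62 + 0.21Q → Q* = 20.7577.
The Pigouvian subsidy equals MEB at Q*: 16.34 + 0.76×20.7577 = 32.1159.

subsidy = $32.12 per unit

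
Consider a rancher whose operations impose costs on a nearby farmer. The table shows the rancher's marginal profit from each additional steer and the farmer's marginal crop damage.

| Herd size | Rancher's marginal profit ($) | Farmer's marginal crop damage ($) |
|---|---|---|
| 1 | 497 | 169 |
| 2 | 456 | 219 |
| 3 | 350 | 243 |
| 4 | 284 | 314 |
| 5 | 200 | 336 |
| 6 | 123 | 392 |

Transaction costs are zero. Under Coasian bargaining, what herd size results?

3

Bargaining reaches the level where marginal profit last exceeds marginal crop damage.
That holds through level 3 (350 ≥ 243) but not at 4 (284 < 314).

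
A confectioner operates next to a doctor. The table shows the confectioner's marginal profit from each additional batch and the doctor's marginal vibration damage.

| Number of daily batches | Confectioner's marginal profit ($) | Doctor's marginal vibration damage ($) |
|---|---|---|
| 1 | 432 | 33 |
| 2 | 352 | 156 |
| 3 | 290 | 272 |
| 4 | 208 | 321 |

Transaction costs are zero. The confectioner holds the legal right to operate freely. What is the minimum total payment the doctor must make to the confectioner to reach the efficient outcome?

$208

Left alone the confectioner would choose level 4 (marginal profit stays positive).
Efficient level: k* = 3 (marginal profit ≥ marginal vibration damage through 3).
The doctor must at least cover the confectioner's forgone profit from cutting 4→3: 208 = 208.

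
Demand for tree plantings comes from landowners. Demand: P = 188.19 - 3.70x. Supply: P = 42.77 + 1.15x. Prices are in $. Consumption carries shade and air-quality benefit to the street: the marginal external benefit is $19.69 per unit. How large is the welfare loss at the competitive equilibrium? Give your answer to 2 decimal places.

Market equilibrium (private): 42.77 + 1.15x = 188.19 - 3.70x → x_m = 29.9835.
Social marginal benefit = demand + MEB = 207.88 - 3.70x.
Set SMB = MC: 207.88 - 3.70x = 42.77 + 1.15x → x* = 34.0433.
Height of the DWL triangle at x_m is SMB(x_m) − MC(x_m) = MEB(x_m) = 19.6900.
DWL = ½ × 4.0598 × 19.6900 = 39.9687.

DWL = $39.97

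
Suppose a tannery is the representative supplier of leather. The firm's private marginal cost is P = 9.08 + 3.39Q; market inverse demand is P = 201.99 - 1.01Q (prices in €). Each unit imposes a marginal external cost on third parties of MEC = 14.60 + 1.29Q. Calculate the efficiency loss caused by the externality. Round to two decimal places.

Market equilibrium (private): 9.08 + 3.39Q = 201.99 - 1.01Q → Q_m = 43.8432.
Social marginal cost = private MC + MEC = 23.68 + 4.68Q.
Set SMC = demand: 23.68 + 4.68Q = 201.99 - 1.01Q → Q* = 31.3374.
The loss is the area between SMC and demand from Q* to Q_m; with linear curves that's a triangle of height MEC(Q_m).
DWL = ½ × 12.5058 × 71.1577 = 444.9420.

DWL = €444.94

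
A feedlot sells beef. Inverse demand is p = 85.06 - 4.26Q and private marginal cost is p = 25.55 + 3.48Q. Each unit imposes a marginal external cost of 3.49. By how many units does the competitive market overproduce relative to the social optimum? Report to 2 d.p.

Market equilibrium (private): 25.55 + 3.48Q = 85.06 - 4.26Q → Q_m = 7.6886.
Social marginal cost = private MC + MEC = 29.04 + 3.48Q.
Set SMC = demand: 29.04 + 3.48Q = 85.06 - 4.26Q → Q* = 7.2377.
Gap = |7.6886 − 7.2377| = 0.4509.

0.45 units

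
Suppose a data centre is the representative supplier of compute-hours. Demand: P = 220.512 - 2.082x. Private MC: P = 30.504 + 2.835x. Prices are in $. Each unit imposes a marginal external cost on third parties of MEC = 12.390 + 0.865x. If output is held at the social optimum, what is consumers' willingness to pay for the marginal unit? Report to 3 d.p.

P = $156.555

Social marginal cost = private MC + MEC = 42.894 + 3.700x.
Set SMC = demand: 42.894 + 3.700x = 220.512 - 2.082x → x* = 30.7191.
Consumer price on the demand curve at x*: 220.512 − 2.082×30.7191 = 156.5548.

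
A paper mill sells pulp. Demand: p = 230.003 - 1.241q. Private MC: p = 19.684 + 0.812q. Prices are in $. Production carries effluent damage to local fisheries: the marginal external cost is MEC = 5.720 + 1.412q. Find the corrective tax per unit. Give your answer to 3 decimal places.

tax = $89.095 per unit

Social marginal cost = private MC + MEC = 25.404 + 2.224q.
Set SMC = demand: 25.404 + 2.224q = 230.003 - 1.241q → q* = 59.0473.
The Pigouvian tax equals MEC at q*: 5.720 + 1.412×59.0473 = 89.0948.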